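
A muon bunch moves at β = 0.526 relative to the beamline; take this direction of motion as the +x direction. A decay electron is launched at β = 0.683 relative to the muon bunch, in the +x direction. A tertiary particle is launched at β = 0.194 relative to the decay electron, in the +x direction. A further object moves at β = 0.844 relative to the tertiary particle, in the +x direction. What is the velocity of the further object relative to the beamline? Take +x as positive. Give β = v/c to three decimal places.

Apply u = (u' + v)/(1 + u'v/c²) successively, working outward toward the beamline.
Start: velocity of the muon bunch relative to the beamline = 0.5260c.
Compose with the decay electron (u' = 0.683 in the muon bunch frame): u_1 = (0.683 + 0.526) / (1 + 0.683·0.526) = 1.2090/1.3593 = 0.8895.
Compose with the tertiary particle (u' = 0.194 in the decay electron frame): u_2 = (0.194 + 0.889) / (1 + 0.194·0.889) = 1.0835/1.1726 = 0.9240.
Compose with the further object (u' = 0.844 in the tertiary particle frame): u_3 = (0.844 + 0.924) / (1 + 0.844·0.924) = 1.7680/1.7799 = 0.9933.

β = 0.993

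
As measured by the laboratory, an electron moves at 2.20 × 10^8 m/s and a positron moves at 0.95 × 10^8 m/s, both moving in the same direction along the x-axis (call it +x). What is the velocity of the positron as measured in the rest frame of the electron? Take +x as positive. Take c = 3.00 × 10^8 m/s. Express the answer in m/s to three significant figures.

-1.63 × 10^8 m/s

β_A = 0.733, β_B = 0.317 (dividing each by c = 3.00 × 10^8 m/s).
Transform to A's frame with the inverse velocity-addition law: u' = (u − v)/(1 − uv/c²), taking u = β_B and v = β_A.
u' = (0.317 − 0.733) / (1 − (0.733)(0.317)) = -0.4167/0.7678 = -0.5427.
u' = -0.5427 × 3.00 × 10^8 m/s.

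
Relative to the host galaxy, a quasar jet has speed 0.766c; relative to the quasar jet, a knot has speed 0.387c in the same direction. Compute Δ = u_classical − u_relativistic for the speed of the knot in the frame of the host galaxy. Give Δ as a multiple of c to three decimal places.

Δ = 0.264c

Galilean: u_cl = 0.387 + 0.766 = 1.1530.
Relativistic: u_rel = (0.387 + 0.766) / (1 + 0.387·0.766) = 1.1530/1.2964 = 0.8894.
Δ = 1.1530 − 0.8894 = 0.2636.
(The classical prediction exceeds c; the relativistic result does not.)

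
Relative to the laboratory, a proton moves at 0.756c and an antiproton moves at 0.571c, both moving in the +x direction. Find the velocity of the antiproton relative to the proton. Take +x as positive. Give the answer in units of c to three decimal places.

β_A = 0.756, β_B = 0.571.
Transform to A's frame with the inverse velocity-addition law: u' = (u − v)/(1 − uv/c²), taking u = β_B and v = β_A.
u' = (0.571 − 0.756) / (1 − (0.756)(0.571)) = -0.1850/0.5683 = -0.3255.

-0.326c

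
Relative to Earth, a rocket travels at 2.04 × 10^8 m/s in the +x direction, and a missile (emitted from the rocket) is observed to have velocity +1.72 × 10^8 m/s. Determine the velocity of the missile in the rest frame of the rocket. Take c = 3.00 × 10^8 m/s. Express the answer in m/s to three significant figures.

v = 0.680c, u = 0.573c.
Invert the composition law: u' = (u − v)/(1 − uv/c²).
u' = (0.573 − 0.680) / (1 − (0.573)(0.680)) = -0.1067/0.6101 = -0.1748.
u' = -0.1748 × 3.00 × 10^8 m/s.

-5.24 × 10^7 m/s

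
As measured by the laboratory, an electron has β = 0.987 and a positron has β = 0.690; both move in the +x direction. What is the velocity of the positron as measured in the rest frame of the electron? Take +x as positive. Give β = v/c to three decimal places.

β = -0.931

β_A = 0.987, β_B = 0.690.
Transform to A's frame with the inverse velocity-addition law: u' = (u − v)/(1 − uv/c²), taking u = β_B and v = β_A.
u' = (0.690 − 0.987) / (1 − (0.987)(0.690)) = -0.2970/0.3190 = -0.9311.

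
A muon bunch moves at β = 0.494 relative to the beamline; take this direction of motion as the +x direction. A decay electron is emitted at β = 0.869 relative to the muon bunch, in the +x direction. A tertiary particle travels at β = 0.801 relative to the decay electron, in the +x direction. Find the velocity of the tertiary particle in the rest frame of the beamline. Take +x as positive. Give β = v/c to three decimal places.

β = 0.995

Apply u = (u' + v)/(1 + u'v/c²) successively, working outward toward the beamline.
Start: velocity of the muon bunch relative to the beamline = 0.4940c.
Compose with the decay electron (u' = 0.869 in the muon bunch frame): u_1 = (0.869 + 0.494) / (1 + 0.869·0.494) = 1.3630/1.4293 = 0.9536.
Compose with the tertiary particle (u' = 0.801 in the decay electron frame): u_2 = (0.801 + 0.954) / (1 + 0.801·0.954) = 1.7546/1.7639 = 0.9948.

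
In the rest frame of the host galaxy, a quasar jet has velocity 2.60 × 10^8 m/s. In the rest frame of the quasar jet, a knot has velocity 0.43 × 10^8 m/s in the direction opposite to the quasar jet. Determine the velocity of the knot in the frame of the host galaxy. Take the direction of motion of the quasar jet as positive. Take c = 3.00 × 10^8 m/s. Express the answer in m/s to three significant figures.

In units of c (dividing by 3.00 × 10^8 m/s): v = 0.867, u' = -0.143.
u = (u' + v)/(1 + u'v/c²):
u = (-0.143 + 0.867) / (1 + (-0.143)·0.867) = 0.7233/0.8758 = 0.8259
Converting back: u = 0.8259 × 3.00 × 10^8 m/s.

+2.48 × 10^8 m/s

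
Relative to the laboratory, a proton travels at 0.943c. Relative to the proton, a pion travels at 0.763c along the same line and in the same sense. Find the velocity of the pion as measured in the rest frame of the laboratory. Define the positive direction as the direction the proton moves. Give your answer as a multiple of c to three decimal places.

0.992c

With v = 0.943 and u' = 0.763 (in units of c),
u = (u' + v)/(1 + u'v/c²):
u = (0.763 + 0.943) / (1 + 0.763·0.943) = 1.7060/1.7195 = 0.9921
(Galilean addition would give +1.706c, exceeding c.)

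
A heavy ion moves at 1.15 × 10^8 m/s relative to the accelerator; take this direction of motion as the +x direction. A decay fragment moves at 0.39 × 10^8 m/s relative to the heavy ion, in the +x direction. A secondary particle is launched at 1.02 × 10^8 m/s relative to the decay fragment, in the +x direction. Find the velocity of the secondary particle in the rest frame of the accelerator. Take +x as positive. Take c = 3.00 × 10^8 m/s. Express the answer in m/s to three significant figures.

2.13 × 10^8 m/s

Apply u = (u' + v)/(1 + u'v/c²) successively, working outward toward the accelerator.
(Dividing each given speed by c = 3.00 × 10^8 m/s to work in units of c.)
Start: velocity of the heavy ion relative to the accelerator = 0.3833c.
Compose with the decay fragment (u' = 0.130 in the heavy ion frame): u_1 = (0.130 + 0.383) / (1 + 0.130·0.383) = 0.5133/1.0498 = 0.4890.
Compose with the secondary particle (u' = 0.340 in the decay fragment frame): u_2 = (0.340 + 0.489) / (1 + 0.340·0.489) = 0.8290/1.1662 = 0.7108.
So u = 0.7108 × 3.00 × 10^8 m/s.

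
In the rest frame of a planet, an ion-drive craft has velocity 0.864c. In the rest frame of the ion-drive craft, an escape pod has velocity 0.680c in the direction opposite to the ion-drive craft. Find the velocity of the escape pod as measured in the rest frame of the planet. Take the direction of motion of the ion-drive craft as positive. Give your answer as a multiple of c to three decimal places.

+0.446c

With v = 0.864 and u' = -0.680 (in units of c),
u = (u' + v)/(1 + u'v/c²):
u = (-0.680 + 0.864) / (1 + (-0.680)·0.864) = 0.1840/0.4125 = 0.4461
(Galilean addition would give +0.184c.)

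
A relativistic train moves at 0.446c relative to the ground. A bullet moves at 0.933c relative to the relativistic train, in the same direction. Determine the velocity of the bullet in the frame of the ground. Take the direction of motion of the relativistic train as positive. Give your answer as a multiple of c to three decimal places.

0.974c

With v = 0.446 and u' = 0.933 (in units of c),
u = (u' + v)/(1 + u'v/c²):
u = (0.933 + 0.446) / (1 + 0.933·0.446) = 1.3790/1.4161 = 0.9738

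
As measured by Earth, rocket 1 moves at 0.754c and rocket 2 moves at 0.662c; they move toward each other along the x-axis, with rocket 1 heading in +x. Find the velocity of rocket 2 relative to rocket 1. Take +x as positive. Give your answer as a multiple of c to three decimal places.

β_A = 0.754, β_B = -0.662.
Transform to A's frame with the inverse velocity-addition law: u' = (u − v)/(1 − uv/c²), taking u = β_B and v = β_A.
u' = (-0.662 − 0.754) / (1 − (0.754)(-0.662)) = -1.4160/1.4991 = -0.9445.

-0.945c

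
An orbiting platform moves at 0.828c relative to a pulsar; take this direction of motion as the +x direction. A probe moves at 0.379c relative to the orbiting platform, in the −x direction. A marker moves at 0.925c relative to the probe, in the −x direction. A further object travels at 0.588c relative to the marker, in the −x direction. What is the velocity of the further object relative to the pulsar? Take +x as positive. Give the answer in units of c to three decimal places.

Apply u = (u' + v)/(1 + u'v/c²) successively, working outward toward the pulsar.
Start: velocity of the orbiting platform relative to the pulsar = 0.8280c.
Compose with the probe (u' = -0.379 in the orbiting platform frame): u_1 = (-0.379 + 0.828) / (1 + (-0.379)·0.828) = 0.4490/0.6862 = 0.6543.
Compose with the marker (u' = -0.925 in the probe frame): u_2 = (-0.925 + 0.654) / (1 + (-0.925)·0.654) = -0.2707/0.3947 = -0.6857.
Compose with the further object (u' = -0.588 in the marker frame): u_3 = (-0.588 + (-0.686)) / (1 + (-0.588)·(-0.686)) = -1.2737/1.4032 = -0.9077.

-0.908c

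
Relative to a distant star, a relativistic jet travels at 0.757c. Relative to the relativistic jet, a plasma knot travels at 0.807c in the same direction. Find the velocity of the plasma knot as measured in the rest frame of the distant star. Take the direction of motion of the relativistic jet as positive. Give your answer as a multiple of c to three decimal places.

With v = 0.757 and u' = 0.807 (in units of c),
u = (u' + v)/(1 + u'v/c²):
u = (0.807 + 0.757) / (1 + 0.807·0.757) = 1.5640/1.6109 = 0.9709

0.971c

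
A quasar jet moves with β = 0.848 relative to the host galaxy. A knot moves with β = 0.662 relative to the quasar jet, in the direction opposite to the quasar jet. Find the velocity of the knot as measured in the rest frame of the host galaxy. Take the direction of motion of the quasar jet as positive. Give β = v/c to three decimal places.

β = +0.424

With v = 0.848 and u' = -0.662 (in units of c),
u = (u' + v)/(1 + u'v/c²):
u = (-0.662 + 0.848) / (1 + (-0.662)·0.848) = 0.1860/0.4386 = 0.4241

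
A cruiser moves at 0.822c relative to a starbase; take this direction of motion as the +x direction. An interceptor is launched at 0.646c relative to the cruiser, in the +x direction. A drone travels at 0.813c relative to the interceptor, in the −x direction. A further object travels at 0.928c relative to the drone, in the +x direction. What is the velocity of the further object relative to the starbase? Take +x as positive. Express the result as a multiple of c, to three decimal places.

Apply u = (u' + v)/(1 + u'v/c²) successively, working outward toward the starbase.
Start: velocity of the cruiser relative to the starbase = 0.8220c.
Compose with the interceptor (u' = 0.646 in the cruiser frame): u_1 = (0.646 + 0.822) / (1 + 0.646·0.822) = 1.4680/1.5310 = 0.9588.
Compose with the drone (u' = -0.813 in the interceptor frame): u_2 = (-0.813 + 0.959) / (1 + (-0.813)·0.959) = 0.1458/0.2205 = 0.6615.
Compose with the further object (u' = 0.928 in the drone frame): u_3 = (0.928 + 0.662) / (1 + 0.928·0.662) = 1.5895/1.6139 = 0.9849.

+0.985c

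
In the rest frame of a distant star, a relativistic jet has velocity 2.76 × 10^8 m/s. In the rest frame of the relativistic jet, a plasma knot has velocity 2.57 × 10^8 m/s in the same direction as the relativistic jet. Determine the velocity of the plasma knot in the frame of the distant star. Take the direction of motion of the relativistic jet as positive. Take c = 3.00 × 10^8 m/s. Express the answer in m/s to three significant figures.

In units of c (dividing by 3.00 × 10^8 m/s): v = 0.920, u' = 0.857.
u = (u' + v)/(1 + u'v/c²):
u = (0.857 + 0.920) / (1 + 0.857·0.920) = 1.7767/1.7881 = 0.9936
Converting back: u = 0.9936 × 3.00 × 10^8 m/s.

2.98 × 10^8 m/s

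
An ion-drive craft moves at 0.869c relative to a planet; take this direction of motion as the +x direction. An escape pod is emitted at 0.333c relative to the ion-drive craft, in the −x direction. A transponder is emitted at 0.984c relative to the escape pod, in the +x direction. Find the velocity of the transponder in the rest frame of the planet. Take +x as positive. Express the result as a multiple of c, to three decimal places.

+0.998c

Apply u = (u' + v)/(1 + u'v/c²) successively, working outward toward the planet.
Start: velocity of the ion-drive craft relative to the planet = 0.8690c.
Compose with the escape pod (u' = -0.333 in the ion-drive craft frame): u_1 = (-0.333 + 0.869) / (1 + (-0.333)·0.869) = 0.5360/0.7106 = 0.7543.
Compose with the transponder (u' = 0.984 in the escape pod frame): u_2 = (0.984 + 0.754) / (1 + 0.984·0.754) = 1.7383/1.7422 = 0.9977.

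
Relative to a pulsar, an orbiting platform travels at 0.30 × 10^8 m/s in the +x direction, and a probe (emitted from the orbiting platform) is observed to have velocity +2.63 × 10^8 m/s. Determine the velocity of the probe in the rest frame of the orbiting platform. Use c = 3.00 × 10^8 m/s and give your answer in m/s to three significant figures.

+2.55 × 10^8 m/s

v = 0.100c, u = 0.877c.
Invert the composition law: u' = (u − v)/(1 − uv/c²).
u' = (0.877 − 0.100) / (1 − (0.877)(0.100)) = 0.7767/0.9123 = 0.8513.
u' = 0.8513 × 3.00 × 10^8 m/s.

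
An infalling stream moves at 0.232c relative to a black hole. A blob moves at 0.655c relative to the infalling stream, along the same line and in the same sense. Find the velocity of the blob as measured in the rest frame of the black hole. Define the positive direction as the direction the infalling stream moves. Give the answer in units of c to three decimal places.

0.770c

With v = 0.232 and u' = 0.655 (in units of c),
u = (u' + v)/(1 + u'v/c²):
u = (0.655 + 0.232) / (1 + 0.655·0.232) = 0.8870/1.1520 = 0.7700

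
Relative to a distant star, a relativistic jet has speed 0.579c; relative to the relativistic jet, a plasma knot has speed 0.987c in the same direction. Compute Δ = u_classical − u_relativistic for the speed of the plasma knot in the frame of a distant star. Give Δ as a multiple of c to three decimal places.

Δ = 0.569c

Galilean: u_cl = 0.987 + 0.579 = 1.5660.
Relativistic: u_rel = (0.987 + 0.579) / (1 + 0.987·0.579) = 1.5660/1.5715 = 0.9965.
Δ = 1.5660 − 0.9965 = 0.5695.
(The classical prediction exceeds c; the relativistic result does not.)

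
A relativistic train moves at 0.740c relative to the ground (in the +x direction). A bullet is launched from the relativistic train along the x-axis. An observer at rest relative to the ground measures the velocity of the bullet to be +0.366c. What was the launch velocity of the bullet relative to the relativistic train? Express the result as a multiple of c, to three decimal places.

-0.513c

Invert the composition law: u' = (u − v)/(1 − uv/c²).
u' = (0.366 − 0.740) / (1 − (0.366)(0.740)) = -0.3740/0.7292 = -0.5129.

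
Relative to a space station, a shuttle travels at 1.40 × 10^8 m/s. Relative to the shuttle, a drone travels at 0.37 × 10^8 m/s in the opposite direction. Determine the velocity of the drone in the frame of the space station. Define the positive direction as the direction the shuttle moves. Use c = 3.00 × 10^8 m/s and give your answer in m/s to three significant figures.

+1.09 × 10^8 m/s

In units of c (dividing by 3.00 × 10^8 m/s): v = 0.467, u' = -0.123.
u = (u' + v)/(1 + u'v/c²):
u = (-0.123 + 0.467) / (1 + (-0.123)·0.467) = 0.3433/0.9424 = 0.3643
(Galilean addition would give +0.343c.)
Converting back: u = 0.3643 × 3.00 × 10^8 m/s.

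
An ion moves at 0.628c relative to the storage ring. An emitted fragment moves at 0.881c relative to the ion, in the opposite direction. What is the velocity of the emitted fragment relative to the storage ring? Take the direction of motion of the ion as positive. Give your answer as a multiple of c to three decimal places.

With v = 0.628 and u' = -0.881 (in units of c),
u = (u' + v)/(1 + u'v/c²):
u = (-0.881 + 0.628) / (1 + (-0.881)·0.628) = -0.2530/0.4467 = -0.5663
(Galilean addition would give -0.253c.)

-0.566c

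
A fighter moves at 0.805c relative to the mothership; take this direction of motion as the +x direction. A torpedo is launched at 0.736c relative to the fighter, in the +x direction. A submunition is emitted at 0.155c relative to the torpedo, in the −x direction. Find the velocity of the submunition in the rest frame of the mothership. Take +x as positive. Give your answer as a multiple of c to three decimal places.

Apply u = (u' + v)/(1 + u'v/c²) successively, working outward toward the mothership.
Start: velocity of the fighter relative to the mothership = 0.8050c.
Compose with the torpedo (u' = 0.736 in the fighter frame): u_1 = (0.736 + 0.805) / (1 + 0.736·0.805) = 1.5410/1.5925 = 0.9677.
Compose with the submunition (u' = -0.155 in the torpedo frame): u_2 = (-0.155 + 0.968) / (1 + (-0.155)·0.968) = 0.8127/0.8500 = 0.9561.

+0.956c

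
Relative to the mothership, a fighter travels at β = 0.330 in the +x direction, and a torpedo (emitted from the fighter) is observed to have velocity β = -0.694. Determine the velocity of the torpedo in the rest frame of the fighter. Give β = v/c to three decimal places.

Invert the composition law: u' = (u − v)/(1 − uv/c²).
u' = (-0.694 − 0.330) / (1 − (-0.694)(0.330)) = -1.0240/1.2290 = -0.8332.

β = -0.833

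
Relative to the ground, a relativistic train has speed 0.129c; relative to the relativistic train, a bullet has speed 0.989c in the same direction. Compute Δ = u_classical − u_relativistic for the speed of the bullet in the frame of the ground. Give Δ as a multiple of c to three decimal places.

Galilean: u_cl = 0.989 + 0.129 = 1.1180.
Relativistic: u_rel = (0.989 + 0.129) / (1 + 0.989·0.129) = 1.1180/1.1276 = 0.9915.
Δ = 1.1180 − 0.9915 = 0.1265.
(The classical prediction exceeds c; the relativistic result does not.)

Δ = 0.126c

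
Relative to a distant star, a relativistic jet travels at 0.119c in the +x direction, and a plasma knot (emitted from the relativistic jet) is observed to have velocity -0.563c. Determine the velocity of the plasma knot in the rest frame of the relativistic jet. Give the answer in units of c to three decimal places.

Invert the composition law: u' = (u − v)/(1 − uv/c²).
u' = (-0.563 − 0.119) / (1 − (-0.563)(0.119)) = -0.6820/1.0670 = -0.6392.

-0.639c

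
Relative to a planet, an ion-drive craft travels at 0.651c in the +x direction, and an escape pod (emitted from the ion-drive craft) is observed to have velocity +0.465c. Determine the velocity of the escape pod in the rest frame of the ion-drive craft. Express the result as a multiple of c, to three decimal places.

-0.267c

Invert the composition law: u' = (u − v)/(1 − uv/c²).
u' = (0.465 − 0.651) / (1 − (0.465)(0.651)) = -0.1860/0.6973 = -0.2667.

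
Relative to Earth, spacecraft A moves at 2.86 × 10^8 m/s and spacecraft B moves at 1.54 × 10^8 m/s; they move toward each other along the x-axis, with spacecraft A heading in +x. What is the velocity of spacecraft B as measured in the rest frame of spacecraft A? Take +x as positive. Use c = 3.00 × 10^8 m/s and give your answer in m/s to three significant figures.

β_A = 0.953, β_B = -0.513 (dividing each by c = 3.00 × 10^8 m/s).
Transform to A's frame with the inverse velocity-addition law: u' = (u − v)/(1 − uv/c²), taking u = β_B and v = β_A.
u' = (-0.513 − 0.953) / (1 − (0.953)(-0.513)) = -1.4667/1.4894 = -0.9848.
u' = -0.9848 × 3.00 × 10^8 m/s.

-2.95 × 10^8 m/s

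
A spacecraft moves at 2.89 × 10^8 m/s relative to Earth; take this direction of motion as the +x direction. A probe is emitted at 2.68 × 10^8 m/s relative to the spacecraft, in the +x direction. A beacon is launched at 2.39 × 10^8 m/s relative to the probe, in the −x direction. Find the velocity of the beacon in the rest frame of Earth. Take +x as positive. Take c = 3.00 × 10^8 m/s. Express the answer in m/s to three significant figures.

Apply u = (u' + v)/(1 + u'v/c²) successively, working outward toward Earth.
(Dividing each given speed by c = 3.00 × 10^8 m/s to work in units of c.)
Start: velocity of the spacecraft relative to Earth = 0.9633c.
Compose with the probe (u' = 0.893 in the spacecraft frame): u_1 = (0.893 + 0.963) / (1 + 0.893·0.963) = 1.8567/1.8606 = 0.9979.
Compose with the beacon (u' = -0.797 in the probe frame): u_2 = (-0.797 + 0.998) / (1 + (-0.797)·0.998) = 0.2012/0.2050 = 0.9816.
So u = 0.9816 × 3.00 × 10^8 m/s.

+2.94 × 10^8 m/s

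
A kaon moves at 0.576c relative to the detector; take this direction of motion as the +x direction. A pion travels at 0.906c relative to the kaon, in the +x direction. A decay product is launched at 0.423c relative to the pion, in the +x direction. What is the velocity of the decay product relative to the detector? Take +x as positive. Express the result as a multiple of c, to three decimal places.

0.989c

Apply u = (u' + v)/(1 + u'v/c²) successively, working outward toward the detector.
Start: velocity of the kaon relative to the detector = 0.5760c.
Compose with the pion (u' = 0.906 in the kaon frame): u_1 = (0.906 + 0.576) / (1 + 0.906·0.576) = 1.4820/1.5219 = 0.9738.
Compose with the decay product (u' = 0.423 in the pion frame): u_2 = (0.423 + 0.974) / (1 + 0.423·0.974) = 1.3968/1.4119 = 0.9893.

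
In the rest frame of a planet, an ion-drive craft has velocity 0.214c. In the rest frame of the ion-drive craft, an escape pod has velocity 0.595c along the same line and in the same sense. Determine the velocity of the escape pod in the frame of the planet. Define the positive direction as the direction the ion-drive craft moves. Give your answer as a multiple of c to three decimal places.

0.718c

With v = 0.214 and u' = 0.595 (in units of c),
u = (u' + v)/(1 + u'v/c²):
u = (0.595 + 0.214) / (1 + 0.595·0.214) = 0.8090/1.1273 = 0.7176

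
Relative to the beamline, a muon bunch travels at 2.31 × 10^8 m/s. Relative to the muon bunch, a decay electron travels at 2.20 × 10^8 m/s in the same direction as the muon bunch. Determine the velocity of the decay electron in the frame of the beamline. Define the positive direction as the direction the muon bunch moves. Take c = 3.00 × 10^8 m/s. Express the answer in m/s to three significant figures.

2.88 × 10^8 m/s

In units of c (dividing by 3.00 × 10^8 m/s): v = 0.770, u' = 0.733.
u = (u' + v)/(1 + u'v/c²):
u = (0.733 + 0.770) / (1 + 0.733·0.770) = 1.5033/1.5647 = 0.9608
(Galilean addition would give +1.503c, exceeding c.)
Converting back: u = 0.9608 × 3.00 × 10^8 m/s.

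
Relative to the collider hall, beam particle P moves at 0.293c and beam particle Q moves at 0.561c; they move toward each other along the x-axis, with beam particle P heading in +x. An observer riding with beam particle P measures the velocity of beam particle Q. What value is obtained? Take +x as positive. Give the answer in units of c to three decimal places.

-0.733c

β_A = 0.293, β_B = -0.561.
Transform to A's frame with the inverse velocity-addition law: u' = (u − v)/(1 − uv/c²), taking u = β_B and v = β_A.
u' = (-0.561 − 0.293) / (1 − (0.293)(-0.561)) = -0.8540/1.1644 = -0.7334.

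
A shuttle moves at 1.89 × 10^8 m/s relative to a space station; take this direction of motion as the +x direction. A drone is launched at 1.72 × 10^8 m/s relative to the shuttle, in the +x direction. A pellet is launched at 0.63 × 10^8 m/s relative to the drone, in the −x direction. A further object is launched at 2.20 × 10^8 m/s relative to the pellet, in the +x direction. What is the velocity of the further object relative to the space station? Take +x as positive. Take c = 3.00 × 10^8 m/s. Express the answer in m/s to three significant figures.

+2.91 × 10^8 m/s

Apply u = (u' + v)/(1 + u'v/c²) successively, working outward toward the space station.
(Dividing each given speed by c = 3.00 × 10^8 m/s to work in units of c.)
Start: velocity of the shuttle relative to the space station = 0.6300c.
Compose with the drone (u' = 0.573 in the shuttle frame): u_1 = (0.573 + 0.630) / (1 + 0.573·0.630) = 1.2033/1.3612 = 0.8840.
Compose with the pellet (u' = -0.210 in the drone frame): u_2 = (-0.210 + 0.884) / (1 + (-0.210)·0.884) = 0.6740/0.8144 = 0.8277.
Compose with the further object (u' = 0.733 in the pellet frame): u_3 = (0.733 + 0.828) / (1 + 0.733·0.828) = 1.5610/1.6070 = 0.9714.
So u = 0.9714 × 3.00 × 10^8 m/s.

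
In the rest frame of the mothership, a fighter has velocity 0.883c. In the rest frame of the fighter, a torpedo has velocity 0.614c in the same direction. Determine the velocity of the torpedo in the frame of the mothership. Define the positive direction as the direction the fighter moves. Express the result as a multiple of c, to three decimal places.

0.971c

With v = 0.883 and u' = 0.614 (in units of c),
u = (u' + v)/(1 + u'v/c²):
u = (0.614 + 0.883) / (1 + 0.614·0.883) = 1.4970/1.5422 = 0.9707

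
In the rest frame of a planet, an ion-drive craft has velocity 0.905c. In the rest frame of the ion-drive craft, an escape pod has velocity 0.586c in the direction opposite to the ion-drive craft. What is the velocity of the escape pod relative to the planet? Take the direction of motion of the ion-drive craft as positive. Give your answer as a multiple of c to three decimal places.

+0.679c

With v = 0.905 and u' = -0.586 (in units of c),
u = (u' + v)/(1 + u'v/c²):
u = (-0.586 + 0.905) / (1 + (-0.586)·0.905) = 0.3190/0.4697 = 0.6792
(Galilean addition would give +0.319c.)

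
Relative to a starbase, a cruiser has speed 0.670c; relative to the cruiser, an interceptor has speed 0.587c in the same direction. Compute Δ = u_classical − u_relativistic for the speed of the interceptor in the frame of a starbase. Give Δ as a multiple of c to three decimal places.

Δ = 0.355c

Galilean: u_cl = 0.587 + 0.670 = 1.2570.
Relativistic: u_rel = (0.587 + 0.670) / (1 + 0.587·0.670) = 1.2570/1.3933 = 0.9022.
Δ = 1.2570 − 0.9022 = 0.3548.
(The classical prediction exceeds c; the relativistic result does not.)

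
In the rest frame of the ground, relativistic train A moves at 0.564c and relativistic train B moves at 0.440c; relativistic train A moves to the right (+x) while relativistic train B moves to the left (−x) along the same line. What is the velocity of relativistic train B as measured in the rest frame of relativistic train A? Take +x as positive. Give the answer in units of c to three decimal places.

β_A = 0.564, β_B = -0.440.
Transform to A's frame with the inverse velocity-addition law: u' = (u − v)/(1 − uv/c²), taking u = β_B and v = β_A.
u' = (-0.440 − 0.564) / (1 − (0.564)(-0.440)) = -1.0040/1.2482 = -0.8044.

-0.804c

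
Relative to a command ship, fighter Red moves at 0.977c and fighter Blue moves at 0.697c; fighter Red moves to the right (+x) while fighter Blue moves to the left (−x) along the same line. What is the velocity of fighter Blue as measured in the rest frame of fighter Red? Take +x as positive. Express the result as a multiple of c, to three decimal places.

β_A = 0.977, β_B = -0.697.
Transform to A's frame with the inverse velocity-addition law: u' = (u − v)/(1 − uv/c²), taking u = β_B and v = β_A.
u' = (-0.697 − 0.977) / (1 − (0.977)(-0.697)) = -1.6740/1.6810 = -0.9959.

-0.996c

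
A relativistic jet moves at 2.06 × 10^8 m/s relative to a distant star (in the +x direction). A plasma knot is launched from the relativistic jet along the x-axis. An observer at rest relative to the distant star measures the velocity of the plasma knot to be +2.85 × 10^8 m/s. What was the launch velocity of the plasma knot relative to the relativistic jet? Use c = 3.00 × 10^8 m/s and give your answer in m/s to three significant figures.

+2.27 × 10^8 m/s

v = 0.687c, u = 0.950c.
Invert the composition law: u' = (u − v)/(1 − uv/c²).
u' = (0.950 − 0.687) / (1 − (0.950)(0.687)) = 0.2633/0.3477 = 0.7574.
u' = 0.7574 × 3.00 × 10^8 m/s.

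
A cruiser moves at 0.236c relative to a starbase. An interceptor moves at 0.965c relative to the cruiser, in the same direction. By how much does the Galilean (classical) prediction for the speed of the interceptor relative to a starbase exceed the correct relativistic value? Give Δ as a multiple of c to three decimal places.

Galilean: u_cl = 0.965 + 0.236 = 1.2010.
Relativistic: u_rel = (0.965 + 0.236) / (1 + 0.965·0.236) = 1.2010/1.2277 = 0.9782.
Δ = 1.2010 − 0.9782 = 0.2228.
(The classical prediction exceeds c; the relativistic result does not.)

Δ = 0.223c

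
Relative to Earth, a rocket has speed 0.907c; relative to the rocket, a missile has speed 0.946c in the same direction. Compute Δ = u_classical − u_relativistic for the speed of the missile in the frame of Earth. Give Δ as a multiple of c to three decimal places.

Galilean: u_cl = 0.946 + 0.907 = 1.8530.
Relativistic: u_rel = (0.946 + 0.907) / (1 + 0.946·0.907) = 1.8530/1.8580 = 0.9973.
Δ = 1.8530 − 0.9973 = 0.8557.
(The classical prediction exceeds c; the relativistic result does not.)

Δ = 0.856c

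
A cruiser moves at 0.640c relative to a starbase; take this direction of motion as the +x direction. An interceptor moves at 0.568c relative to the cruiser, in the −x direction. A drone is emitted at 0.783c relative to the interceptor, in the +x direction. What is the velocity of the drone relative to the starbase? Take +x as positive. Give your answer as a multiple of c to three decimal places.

+0.823c

Apply u = (u' + v)/(1 + u'v/c²) successively, working outward toward the starbase.
Start: velocity of the cruiser relative to the starbase = 0.6400c.
Compose with the interceptor (u' = -0.568 in the cruiser frame): u_1 = (-0.568 + 0.640) / (1 + (-0.568)·0.640) = 0.0720/0.6365 = 0.1131.
Compose with the drone (u' = 0.783 in the interceptor frame): u_2 = (0.783 + 0.113) / (1 + 0.783·0.113) = 0.8961/1.0886 = 0.8232.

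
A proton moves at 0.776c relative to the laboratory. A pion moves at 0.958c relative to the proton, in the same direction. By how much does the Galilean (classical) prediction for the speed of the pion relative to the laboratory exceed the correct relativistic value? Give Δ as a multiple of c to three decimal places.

Galilean: u_cl = 0.958 + 0.776 = 1.7340.
Relativistic: u_rel = (0.958 + 0.776) / (1 + 0.958·0.776) = 1.7340/1.7434 = 0.9946.
Δ = 1.7340 − 0.9946 = 0.7394.
(The classical prediction exceeds c; the relativistic result does not.)

Δ = 0.739c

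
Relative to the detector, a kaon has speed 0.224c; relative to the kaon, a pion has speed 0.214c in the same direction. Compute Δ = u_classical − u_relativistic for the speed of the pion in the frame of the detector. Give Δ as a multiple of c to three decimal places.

Δ = 0.020c

Galilean: u_cl = 0.214 + 0.224 = 0.4380.
Relativistic: u_rel = (0.214 + 0.224) / (1 + 0.214·0.224) = 0.4380/1.0479 = 0.4180.
Δ = 0.4380 − 0.4180 = 0.0200.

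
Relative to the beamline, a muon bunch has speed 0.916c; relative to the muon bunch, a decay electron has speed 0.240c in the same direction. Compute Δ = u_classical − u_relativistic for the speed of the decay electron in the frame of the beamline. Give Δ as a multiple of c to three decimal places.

Δ = 0.208c

Galilean: u_cl = 0.240 + 0.916 = 1.1560.
Relativistic: u_rel = (0.240 + 0.916) / (1 + 0.240·0.916) = 1.1560/1.2198 = 0.9477.
Δ = 1.1560 − 0.9477 = 0.2083.
(The classical prediction exceeds c; the relativistic result does not.)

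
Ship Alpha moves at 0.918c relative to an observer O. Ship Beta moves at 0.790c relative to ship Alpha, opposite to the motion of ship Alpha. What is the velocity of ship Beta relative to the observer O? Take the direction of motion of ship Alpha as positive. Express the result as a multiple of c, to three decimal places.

With v = 0.918 and u' = -0.790 (in units of c),
u = (u' + v)/(1 + u'v/c²):
u = (-0.790 + 0.918) / (1 + (-0.790)·0.918) = 0.1280/0.2748 = 0.4658

+0.466c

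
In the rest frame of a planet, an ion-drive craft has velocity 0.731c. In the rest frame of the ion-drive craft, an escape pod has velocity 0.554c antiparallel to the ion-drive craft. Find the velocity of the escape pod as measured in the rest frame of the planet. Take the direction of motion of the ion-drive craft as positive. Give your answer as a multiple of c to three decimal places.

With v = 0.731 and u' = -0.554 (in units of c),
u = (u' + v)/(1 + u'v/c²):
u = (-0.554 + 0.731) / (1 + (-0.554)·0.731) = 0.1770/0.5950 = 0.2975

+0.297c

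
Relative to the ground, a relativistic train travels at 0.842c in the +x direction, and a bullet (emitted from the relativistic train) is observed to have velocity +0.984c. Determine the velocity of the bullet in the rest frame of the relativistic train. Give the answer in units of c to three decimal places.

+0.828c

Invert the composition law: u' = (u − v)/(1 − uv/c²).
u' = (0.984 − 0.842) / (1 − (0.984)(0.842)) = 0.1420/0.1715 = 0.8281.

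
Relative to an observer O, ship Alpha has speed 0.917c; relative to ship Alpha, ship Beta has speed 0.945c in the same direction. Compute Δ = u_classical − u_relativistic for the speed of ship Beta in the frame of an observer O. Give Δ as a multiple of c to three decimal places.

Δ = 0.864c

Galilean: u_cl = 0.945 + 0.917 = 1.8620.
Relativistic: u_rel = (0.945 + 0.917) / (1 + 0.945·0.917) = 1.8620/1.8666 = 0.9976.
Δ = 1.8620 − 0.9976 = 0.8644.
(The classical prediction exceeds c; the relativistic result does not.)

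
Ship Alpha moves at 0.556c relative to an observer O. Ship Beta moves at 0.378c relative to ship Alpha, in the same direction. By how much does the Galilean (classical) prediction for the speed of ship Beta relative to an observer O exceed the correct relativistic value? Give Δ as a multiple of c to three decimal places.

Galilean: u_cl = 0.378 + 0.556 = 0.9340.
Relativistic: u_rel = (0.378 + 0.556) / (1 + 0.378·0.556) = 0.9340/1.2102 = 0.7718.
Δ = 0.9340 − 0.7718 = 0.1622.

Δ = 0.162c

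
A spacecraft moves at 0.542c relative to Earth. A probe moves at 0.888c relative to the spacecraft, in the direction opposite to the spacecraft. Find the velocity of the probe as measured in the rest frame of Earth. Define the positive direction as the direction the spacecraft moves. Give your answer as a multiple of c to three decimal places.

-0.667c

With v = 0.542 and u' = -0.888 (in units of c),
u = (u' + v)/(1 + u'v/c²):
u = (-0.888 + 0.542) / (1 + (-0.888)·0.542) = -0.3460/0.5187 = -0.6670
(Galilean addition would give -0.346c.)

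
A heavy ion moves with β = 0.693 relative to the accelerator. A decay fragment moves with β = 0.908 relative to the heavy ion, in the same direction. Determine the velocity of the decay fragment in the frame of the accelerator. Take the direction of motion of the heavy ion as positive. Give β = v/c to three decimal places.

β = 0.983

With v = 0.693 and u' = 0.908 (in units of c),
u = (u' + v)/(1 + u'v/c²):
u = (0.908 + 0.693) / (1 + 0.908·0.693) = 1.6010/1.6292 = 0.9827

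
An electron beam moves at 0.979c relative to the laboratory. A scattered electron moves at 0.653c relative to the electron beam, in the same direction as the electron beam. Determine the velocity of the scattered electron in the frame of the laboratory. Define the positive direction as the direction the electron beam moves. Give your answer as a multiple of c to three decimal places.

With v = 0.979 and u' = 0.653 (in units of c),
u = (u' + v)/(1 + u'v/c²):
u = (0.653 + 0.979) / (1 + 0.653·0.979) = 1.6320/1.6393 = 0.9956
(Galilean addition would give +1.632c, exceeding c.)

0.996c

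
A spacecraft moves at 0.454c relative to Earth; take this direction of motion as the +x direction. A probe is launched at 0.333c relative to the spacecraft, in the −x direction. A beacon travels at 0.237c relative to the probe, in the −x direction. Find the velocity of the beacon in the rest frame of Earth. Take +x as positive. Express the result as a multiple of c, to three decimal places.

Apply u = (u' + v)/(1 + u'v/c²) successively, working outward toward Earth.
Start: velocity of the spacecraft relative to Earth = 0.4540c.
Compose with the probe (u' = -0.333 in the spacecraft frame): u_1 = (-0.333 + 0.454) / (1 + (-0.333)·0.454) = 0.1210/0.8488 = 0.1426.
Compose with the beacon (u' = -0.237 in the probe frame): u_2 = (-0.237 + 0.143) / (1 + (-0.237)·0.143) = -0.0944/0.9662 = -0.0978.

-0.098c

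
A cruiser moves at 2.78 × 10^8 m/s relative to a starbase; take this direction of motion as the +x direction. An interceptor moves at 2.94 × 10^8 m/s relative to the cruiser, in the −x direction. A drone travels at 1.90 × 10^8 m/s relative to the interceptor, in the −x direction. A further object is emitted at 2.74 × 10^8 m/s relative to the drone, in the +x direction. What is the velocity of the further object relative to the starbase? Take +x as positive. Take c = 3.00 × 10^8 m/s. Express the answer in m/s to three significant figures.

Apply u = (u' + v)/(1 + u'v/c²) successively, working outward toward the starbase.
(Dividing each given speed by c = 3.00 × 10^8 m/s to work in units of c.)
Start: velocity of the cruiser relative to the starbase = 0.9267c.
Compose with the interceptor (u' = -0.980 in the cruiser frame): u_1 = (-0.980 + 0.927) / (1 + (-0.980)·0.927) = -0.0533/0.0919 = -0.5806.
Compose with the drone (u' = -0.633 in the interceptor frame): u_2 = (-0.633 + (-0.581)) / (1 + (-0.633)·(-0.581)) = -1.2139/1.3677 = -0.8875.
Compose with the further object (u' = 0.913 in the drone frame): u_3 = (0.913 + (-0.888)) / (1 + 0.913·(-0.888)) = 0.0258/0.1894 = 0.1362.
So u = 0.1362 × 3.00 × 10^8 m/s.

+4.08 × 10^7 m/s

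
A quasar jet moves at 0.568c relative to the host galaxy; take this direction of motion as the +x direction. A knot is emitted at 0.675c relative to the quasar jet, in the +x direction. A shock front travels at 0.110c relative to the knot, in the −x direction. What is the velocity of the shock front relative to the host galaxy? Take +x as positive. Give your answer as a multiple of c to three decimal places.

+0.875c

Apply u = (u' + v)/(1 + u'v/c²) successively, working outward toward the host galaxy.
Start: velocity of the quasar jet relative to the host galaxy = 0.5680c.
Compose with the knot (u' = 0.675 in the quasar jet frame): u_1 = (0.675 + 0.568) / (1 + 0.675·0.568) = 1.2430/1.3834 = 0.8985.
Compose with the shock front (u' = -0.110 in the knot frame): u_2 = (-0.110 + 0.899) / (1 + (-0.110)·0.899) = 0.7885/0.9012 = 0.8750.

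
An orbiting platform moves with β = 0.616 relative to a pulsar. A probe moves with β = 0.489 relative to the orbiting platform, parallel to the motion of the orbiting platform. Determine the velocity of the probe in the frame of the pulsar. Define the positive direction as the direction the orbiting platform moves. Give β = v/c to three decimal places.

With v = 0.616 and u' = 0.489 (in units of c),
u = (u' + v)/(1 + u'v/c²):
u = (0.489 + 0.616) / (1 + 0.489·0.616) = 1.1050/1.3012 = 0.8492

β = 0.849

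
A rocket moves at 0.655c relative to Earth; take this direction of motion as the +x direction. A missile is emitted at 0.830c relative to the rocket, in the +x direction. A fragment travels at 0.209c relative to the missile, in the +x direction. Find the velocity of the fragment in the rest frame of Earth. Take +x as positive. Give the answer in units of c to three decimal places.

Apply u = (u' + v)/(1 + u'v/c²) successively, working outward toward Earth.
Start: velocity of the rocket relative to Earth = 0.6550c.
Compose with the missile (u' = 0.830 in the rocket frame): u_1 = (0.830 + 0.655) / (1 + 0.830·0.655) = 1.4850/1.5436 = 0.9620.
Compose with the fragment (u' = 0.209 in the missile frame): u_2 = (0.209 + 0.962) / (1 + 0.209·0.962) = 1.1710/1.2011 = 0.9750.

0.975c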